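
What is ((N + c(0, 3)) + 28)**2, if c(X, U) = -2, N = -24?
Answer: 4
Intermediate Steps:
((N + c(0, 3)) + 28)**2 = ((-24 - 2) + 28)**2 = (-26 + 28)**2 = 2**2 = 4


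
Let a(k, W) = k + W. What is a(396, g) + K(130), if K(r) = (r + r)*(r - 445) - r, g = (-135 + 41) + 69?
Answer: -81659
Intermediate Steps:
g = -25 (g = -94 + 69 = -25)
a(k, W) = W + k
K(r) = -r + 2*r*(-445 + r) (K(r) = (2*r)*(-445 + r) - r = 2*r*(-445 + r) - r = -r + 2*r*(-445 + r))
a(396, g) + K(130) = (-25 + 396) + 130*(-891 + 2*130) = 371 + 130*(-891 + 260) = 371 + 130*(-631) = 371 - 82030 = -81659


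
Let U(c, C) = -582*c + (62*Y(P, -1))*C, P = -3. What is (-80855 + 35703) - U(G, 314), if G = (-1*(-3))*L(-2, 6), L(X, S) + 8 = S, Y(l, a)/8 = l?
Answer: 418588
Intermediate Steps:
Y(l, a) = 8*l
L(X, S) = -8 + S
G = -6 (G = (-1*(-3))*(-8 + 6) = 3*(-2) = -6)
U(c, C) = -1488*C - 582*c (U(c, C) = -582*c + (62*(8*(-3)))*C = -582*c + (62*(-24))*C = -582*c - 1488*C = -1488*C - 582*c)
(-80855 + 35703) - U(G, 314) = (-80855 + 35703) - (-1488*314 - 582*(-6)) = -45152 - (-467232 + 3492) = -45152 - 1*(-463740) = -45152 + 463740 = 418588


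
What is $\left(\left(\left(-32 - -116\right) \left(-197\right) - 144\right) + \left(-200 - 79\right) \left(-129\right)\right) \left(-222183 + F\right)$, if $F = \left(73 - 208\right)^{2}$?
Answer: $-3936185442$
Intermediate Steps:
$F = 18225$ ($F = \left(-135\right)^{2} = 18225$)
$\left(\left(\left(-32 - -116\right) \left(-197\right) - 144\right) + \left(-200 - 79\right) \left(-129\right)\right) \left(-222183 + F\right) = \left(\left(\left(-32 - -116\right) \left(-197\right) - 144\right) + \left(-200 - 79\right) \left(-129\right)\right) \left(-222183 + 18225\right) = \left(\left(\left(-32 + 116\right) \left(-197\right) - 144\right) - -35991\right) \left(-203958\right) = \left(\left(84 \left(-197\right) - 144\right) + 35991\right) \left(-203958\right) = \left(\left(-16548 - 144\right) + 35991\right) \left(-203958\right) = \left(-16692 + 35991\right) \left(-203958\right) = 19299 \left(-203958\right) = -3936185442$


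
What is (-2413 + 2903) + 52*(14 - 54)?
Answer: -1590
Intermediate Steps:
(-2413 + 2903) + 52*(14 - 54) = 490 + 52*(-40) = 490 - 2080 = -1590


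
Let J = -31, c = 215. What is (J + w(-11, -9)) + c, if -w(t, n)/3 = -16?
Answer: 232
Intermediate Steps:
w(t, n) = 48 (w(t, n) = -3*(-16) = 48)
(J + w(-11, -9)) + c = (-31 + 48) + 215 = 17 + 215 = 232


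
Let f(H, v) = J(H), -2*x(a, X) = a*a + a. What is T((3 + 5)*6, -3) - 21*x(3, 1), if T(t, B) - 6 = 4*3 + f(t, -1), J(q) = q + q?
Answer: 240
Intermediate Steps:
x(a, X) = -a/2 - a**2/2 (x(a, X) = -(a*a + a)/2 = -(a**2 + a)/2 = -(a + a**2)/2 = -a/2 - a**2/2)
J(q) = 2*q
f(H, v) = 2*H
T(t, B) = 18 + 2*t (T(t, B) = 6 + (4*3 + 2*t) = 6 + (12 + 2*t) = 18 + 2*t)
T((3 + 5)*6, -3) - 21*x(3, 1) = (18 + 2*((3 + 5)*6)) - (-21)*3*(1 + 3)/2 = (18 + 2*(8*6)) - (-21)*3*4/2 = (18 + 2*48) - 21*(-6) = (18 + 96) + 126 = 114 + 126 = 240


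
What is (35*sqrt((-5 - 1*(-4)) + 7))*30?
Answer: 1050*sqrt(6) ≈ 2572.0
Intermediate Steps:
(35*sqrt((-5 - 1*(-4)) + 7))*30 = (35*sqrt((-5 + 4) + 7))*30 = (35*sqrt(-1 + 7))*30 = (35*sqrt(6))*30 = 1050*sqrt(6)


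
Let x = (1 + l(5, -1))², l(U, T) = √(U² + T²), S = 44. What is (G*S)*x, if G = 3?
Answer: 3564 + 264*√26 ≈ 4910.1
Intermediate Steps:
l(U, T) = √(T² + U²)
x = (1 + √26)² (x = (1 + √((-1)² + 5²))² = (1 + √(1 + 25))² = (1 + √26)² ≈ 37.198)
(G*S)*x = (3*44)*(1 + √26)² = 132*(1 + √26)²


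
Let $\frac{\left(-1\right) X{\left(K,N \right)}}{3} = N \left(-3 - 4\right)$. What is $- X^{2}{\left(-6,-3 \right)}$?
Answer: $-3969$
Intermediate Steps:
$X{\left(K,N \right)} = 21 N$ ($X{\left(K,N \right)} = - 3 N \left(-3 - 4\right) = - 3 N \left(-7\right) = - 3 \left(- 7 N\right) = 21 N$)
$- X^{2}{\left(-6,-3 \right)} = - \left(21 \left(-3\right)\right)^{2} = - \left(-63\right)^{2} = \left(-1\right) 3969 = -3969$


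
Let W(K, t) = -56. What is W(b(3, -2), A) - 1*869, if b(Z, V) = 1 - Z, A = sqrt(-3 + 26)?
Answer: -925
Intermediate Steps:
A = sqrt(23) ≈ 4.7958
W(b(3, -2), A) - 1*869 = -56 - 1*869 = -56 - 869 = -925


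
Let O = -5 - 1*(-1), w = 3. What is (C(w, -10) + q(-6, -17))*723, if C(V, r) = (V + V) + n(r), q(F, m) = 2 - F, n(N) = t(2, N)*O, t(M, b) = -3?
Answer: 18798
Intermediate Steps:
O = -4 (O = -5 + 1 = -4)
n(N) = 12 (n(N) = -3*(-4) = 12)
C(V, r) = 12 + 2*V (C(V, r) = (V + V) + 12 = 2*V + 12 = 12 + 2*V)
(C(w, -10) + q(-6, -17))*723 = ((12 + 2*3) + (2 - 1*(-6)))*723 = ((12 + 6) + (2 + 6))*723 = (18 + 8)*723 = 26*723 = 18798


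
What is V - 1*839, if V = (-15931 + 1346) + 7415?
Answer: -8009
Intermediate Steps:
V = -7170 (V = -14585 + 7415 = -7170)
V - 1*839 = -7170 - 1*839 = -7170 - 839 = -8009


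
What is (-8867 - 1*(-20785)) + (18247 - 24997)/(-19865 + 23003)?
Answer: 6231989/523 ≈ 11916.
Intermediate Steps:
(-8867 - 1*(-20785)) + (18247 - 24997)/(-19865 + 23003) = (-8867 + 20785) - 6750/3138 = 11918 - 6750*1/3138 = 11918 - 1125/523 = 6231989/523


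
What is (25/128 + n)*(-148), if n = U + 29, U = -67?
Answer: 179043/32 ≈ 5595.1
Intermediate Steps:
n = -38 (n = -67 + 29 = -38)
(25/128 + n)*(-148) = (25/128 - 38)*(-148) = -4839/128*(-148) = 179043/32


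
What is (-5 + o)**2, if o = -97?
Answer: 10404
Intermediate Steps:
(-5 + o)**2 = (-5 - 97)**2 = (-102)**2 = 10404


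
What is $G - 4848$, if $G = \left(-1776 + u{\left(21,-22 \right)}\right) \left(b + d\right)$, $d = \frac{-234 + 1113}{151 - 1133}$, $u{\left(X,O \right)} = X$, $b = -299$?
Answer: $\frac{512081499}{982} \approx 5.2147 \cdot 10^{5}$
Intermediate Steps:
$d = - \frac{879}{982}$ ($d = \frac{879}{-982} = 879 \left(- \frac{1}{982}\right) = - \frac{879}{982} \approx -0.89511$)
$G = \frac{516842235}{982}$ ($G = \left(-1776 + 21\right) \left(-299 - \frac{879}{982}\right) = \left(-1755\right) \left(- \frac{294497}{982}\right) = \frac{516842235}{982} \approx 5.2632 \cdot 10^{5}$)
$G - 4848 = \frac{516842235}{982} - 4848 = \frac{512081499}{982}$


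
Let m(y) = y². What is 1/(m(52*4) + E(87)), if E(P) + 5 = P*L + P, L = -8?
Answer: 1/42650 ≈ 2.3447e-5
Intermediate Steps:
E(P) = -5 - 7*P (E(P) = -5 + (P*(-8) + P) = -5 + (-8*P + P) = -5 - 7*P)
1/(m(52*4) + E(87)) = 1/((52*4)² + (-5 - 7*87)) = 1/(208² + (-5 - 609)) = 1/(43264 - 614) = 1/42650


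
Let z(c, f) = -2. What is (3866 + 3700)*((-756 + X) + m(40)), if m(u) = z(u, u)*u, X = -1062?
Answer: -14360268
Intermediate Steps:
m(u) = -2*u
(3866 + 3700)*((-756 + X) + m(40)) = (3866 + 3700)*((-756 - 1062) - 2*40) = 7566*(-1818 - 80) = 7566*(-1898) = -14360268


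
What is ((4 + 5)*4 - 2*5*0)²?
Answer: 1296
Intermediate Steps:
((4 + 5)*4 - 2*5*0)² = (9*4 - 10*0)² = (36 + 0)² = 36² = 1296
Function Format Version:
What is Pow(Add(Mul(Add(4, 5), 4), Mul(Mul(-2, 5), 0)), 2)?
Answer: 1296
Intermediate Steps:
Pow(Add(Mul(Add(4, 5), 4), Mul(Mul(-2, 5), 0)), 2) = Pow(Add(Mul(9, 4), Mul(-10, 0)), 2) = Pow(Add(36, 0), 2) = Pow(36, 2) = 1296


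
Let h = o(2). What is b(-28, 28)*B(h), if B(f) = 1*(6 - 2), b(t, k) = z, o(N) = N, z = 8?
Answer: 32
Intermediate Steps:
b(t, k) = 8
h = 2
B(f) = 4 (B(f) = 1*4 = 4)
b(-28, 28)*B(h) = 8*4 = 32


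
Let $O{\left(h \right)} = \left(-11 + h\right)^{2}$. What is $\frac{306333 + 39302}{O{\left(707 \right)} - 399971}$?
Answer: $\frac{69127}{16889} \approx 4.093$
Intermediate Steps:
$\frac{306333 + 39302}{O{\left(707 \right)} - 399971} = \frac{306333 + 39302}{\left(-11 + 707\right)^{2} - 399971} = \frac{345635}{696^{2} - 399971} = \frac{345635}{484416 - 399971} = \frac{345635}{84445} = 345635 \cdot \frac{1}{84445} = \frac{69127}{16889}$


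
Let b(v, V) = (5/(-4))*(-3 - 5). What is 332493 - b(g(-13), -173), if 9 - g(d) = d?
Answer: 332483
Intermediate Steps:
g(d) = 9 - d
b(v, V) = 10 (b(v, V) = (5*(-1/4))*(-8) = -5/4*(-8) = 10)
332493 - b(g(-13), -173) = 332493 - 1*10 = 332493 - 10 = 332483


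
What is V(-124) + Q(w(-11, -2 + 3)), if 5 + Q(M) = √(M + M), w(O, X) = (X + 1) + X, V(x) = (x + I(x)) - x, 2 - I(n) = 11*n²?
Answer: -169139 + √6 ≈ -1.6914e+5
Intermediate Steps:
I(n) = 2 - 11*n²
V(x) = 2 - 11*x² (V(x) = (x + (2 - 11*x²)) - x = (2 + x - 11*x²) - x = 2 - 11*x²)
w(O, X) = 1 + 2*X (w(O, X) = (1 + X) + X = 1 + 2*X)
Q(M) = -5 + √2*√M (Q(M) = -5 + √(M + M) = -5 + √(2*M) = -5 + √2*√M)
V(-124) + Q(w(-11, -2 + 3)) = (2 - 11*(-124)²) + (-5 + √2*√(1 + 2*(-2 + 3))) = (2 - 11*15376) + (-5 + √2*√(1 + 2*1)) = (2 - 169136) + (-5 + √2*√(1 + 2)) = -169134 + (-5 + √2*√3) = -169134 + (-5 + √6) = -169139 + √6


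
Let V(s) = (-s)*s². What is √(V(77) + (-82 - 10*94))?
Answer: I*√457555 ≈ 676.43*I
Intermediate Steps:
V(s) = -s³
√(V(77) + (-82 - 10*94)) = √(-1*77³ + (-82 - 10*94)) = √(-1*456533 + (-82 - 940)) = √(-456533 - 1022) = √(-457555) = I*√457555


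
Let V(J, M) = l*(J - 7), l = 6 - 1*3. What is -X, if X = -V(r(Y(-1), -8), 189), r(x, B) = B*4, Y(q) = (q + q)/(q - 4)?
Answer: -117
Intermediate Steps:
l = 3 (l = 6 - 3 = 3)
Y(q) = 2*q/(-4 + q) (Y(q) = (2*q)/(-4 + q) = 2*q/(-4 + q))
r(x, B) = 4*B
V(J, M) = -21 + 3*J (V(J, M) = 3*(J - 7) = 3*(-7 + J) = -21 + 3*J)
X = 117 (X = -(-21 + 3*(4*(-8))) = -(-21 + 3*(-32)) = -(-21 - 96) = -1*(-117) = 117)
-X = -1*117 = -117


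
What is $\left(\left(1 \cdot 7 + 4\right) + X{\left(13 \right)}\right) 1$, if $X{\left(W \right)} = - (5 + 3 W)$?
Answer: $-33$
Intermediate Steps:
$X{\left(W \right)} = -5 - 3 W$
$\left(\left(1 \cdot 7 + 4\right) + X{\left(13 \right)}\right) 1 = \left(\left(1 \cdot 7 + 4\right) - 44\right) 1 = \left(\left(7 + 4\right) - 44\right) 1 = \left(11 - 44\right) 1 = \left(-33\right) 1 = -33$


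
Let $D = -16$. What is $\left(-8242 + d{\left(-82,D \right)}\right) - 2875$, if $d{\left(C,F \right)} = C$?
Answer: $-11199$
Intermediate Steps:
$\left(-8242 + d{\left(-82,D \right)}\right) - 2875 = \left(-8242 - 82\right) - 2875 = -8324 - 2875 = -11199$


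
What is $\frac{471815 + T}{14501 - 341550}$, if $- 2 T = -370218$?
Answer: $- \frac{656924}{327049} \approx -2.0086$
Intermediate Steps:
$T = 185109$ ($T = \left(- \frac{1}{2}\right) \left(-370218\right) = 185109$)
$\frac{471815 + T}{14501 - 341550} = \frac{471815 + 185109}{14501 - 341550} = \frac{656924}{-327049} = 656924 \left(- \frac{1}{327049}\right) = - \frac{656924}{327049}$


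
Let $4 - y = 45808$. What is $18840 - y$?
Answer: $64644$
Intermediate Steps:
$y = -45804$ ($y = 4 - 45808 = -45804$)
$18840 - y = 18840 - -45804 = 18840 + 45804 = 64644$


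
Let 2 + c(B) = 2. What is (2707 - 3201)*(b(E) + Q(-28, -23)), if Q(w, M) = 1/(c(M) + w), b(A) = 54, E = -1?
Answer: -373217/14 ≈ -26658.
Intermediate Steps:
c(B) = 0 (c(B) = -2 + 2 = 0)
Q(w, M) = 1/w (Q(w, M) = 1/(0 + w) = 1/w)
(2707 - 3201)*(b(E) + Q(-28, -23)) = (2707 - 3201)*(54 + 1/(-28)) = -494*(54 - 1/28) = -494*1511/28 = -373217/14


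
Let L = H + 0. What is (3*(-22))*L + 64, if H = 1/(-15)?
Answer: 342/5 ≈ 68.400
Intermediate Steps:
H = -1/15 ≈ -0.066667
L = -1/15 (L = -1/15 + 0 = -1/15 ≈ -0.066667)
(3*(-22))*L + 64 = (3*(-22))*(-1/15) + 64 = -66*(-1/15) + 64 = 22/5 + 64 = 342/5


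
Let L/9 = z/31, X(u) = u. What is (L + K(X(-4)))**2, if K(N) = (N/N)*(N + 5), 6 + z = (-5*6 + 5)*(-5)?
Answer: 1214404/961 ≈ 1263.7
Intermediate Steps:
z = 119 (z = -6 + (-5*6 + 5)*(-5) = -6 + (-30 + 5)*(-5) = -6 - 25*(-5) = -6 + 125 = 119)
K(N) = 5 + N (K(N) = 1*(5 + N) = 5 + N)
L = 1071/31 (L = 9*(119/31) = 1071/31 ≈ 34.548)
(L + K(X(-4)))**2 = (1071/31 + (5 - 4))**2 = (1071/31 + 1)**2 = (1102/31)**2 = 1214404/961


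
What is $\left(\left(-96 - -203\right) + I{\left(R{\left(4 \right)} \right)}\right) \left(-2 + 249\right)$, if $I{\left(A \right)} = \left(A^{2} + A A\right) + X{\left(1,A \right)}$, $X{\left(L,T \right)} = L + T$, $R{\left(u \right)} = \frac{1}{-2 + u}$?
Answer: $26923$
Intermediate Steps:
$I{\left(A \right)} = 1 + A + 2 A^{2}$ ($I{\left(A \right)} = \left(A^{2} + A A\right) + \left(1 + A\right) = \left(A^{2} + A^{2}\right) + \left(1 + A\right) = 2 A^{2} + \left(1 + A\right) = 1 + A + 2 A^{2}$)
$\left(\left(-96 - -203\right) + I{\left(R{\left(4 \right)} \right)}\right) \left(-2 + 249\right) = \left(\left(-96 - -203\right) + \left(1 + \frac{1}{-2 + 4} + 2 \left(\frac{1}{-2 + 4}\right)^{2}\right)\right) \left(-2 + 249\right) = \left(\left(-96 + 203\right) + \left(1 + \frac{1}{2} + 2 \left(\frac{1}{2}\right)^{2}\right)\right) 247 = \left(107 + \left(1 + \frac{1}{2} + \frac{2}{4}\right)\right) 247 = \left(107 + \left(1 + \frac{1}{2} + 2 \cdot \frac{1}{4}\right)\right) 247 = \left(107 + \left(1 + \frac{1}{2} + \frac{1}{2}\right)\right) 247 = \left(107 + 2\right) 247 = 109 \cdot 247 = 26923$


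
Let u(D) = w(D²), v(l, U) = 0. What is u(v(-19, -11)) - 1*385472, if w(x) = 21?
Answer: -385451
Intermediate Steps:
u(D) = 21
u(v(-19, -11)) - 1*385472 = 21 - 1*385472 = 21 - 385472 = -385451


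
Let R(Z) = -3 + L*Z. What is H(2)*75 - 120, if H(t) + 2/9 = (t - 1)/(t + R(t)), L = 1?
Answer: -185/3 ≈ -61.667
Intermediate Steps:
R(Z) = -3 + Z (R(Z) = -3 + 1*Z = -3 + Z)
H(t) = -2/9 + (-1 + t)/(-3 + 2*t) (H(t) = -2/9 + (t - 1)/(t + (-3 + t)) = -2/9 + (-1 + t)/(-3 + 2*t))
H(2)*75 - 120 = ((-3 + 5*2)/(9*(-3 + 2*2)))*75 - 120 = ((-3 + 10)/(9*(-3 + 4)))*75 - 120 = ((⅑)*7/1)*75 - 120 = ((⅑)*1*7)*75 - 120 = (7/9)*75 - 120 = 175/3 - 120 = -185/3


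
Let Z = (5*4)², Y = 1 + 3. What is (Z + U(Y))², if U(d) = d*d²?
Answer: 215296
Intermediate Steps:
Y = 4
U(d) = d³
Z = 400 (Z = 20² = 400)
(Z + U(Y))² = (400 + 4³)² = (400 + 64)² = 464² = 215296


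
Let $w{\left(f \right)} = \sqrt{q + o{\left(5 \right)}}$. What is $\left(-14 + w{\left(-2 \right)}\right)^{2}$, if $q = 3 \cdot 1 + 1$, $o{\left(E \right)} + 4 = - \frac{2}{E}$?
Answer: $\frac{\left(70 - i \sqrt{10}\right)^{2}}{25} \approx 195.6 - 17.709 i$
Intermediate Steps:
$o{\left(E \right)} = -4 - \frac{2}{E}$
$q = 4$ ($q = 3 + 1 = 4$)
$w{\left(f \right)} = \frac{i \sqrt{10}}{5}$ ($w{\left(f \right)} = \sqrt{4 - \left(4 + \frac{2}{5}\right)} = \sqrt{4 - \frac{22}{5}} = \sqrt{- \frac{2}{5}} = \frac{i \sqrt{10}}{5}$)
$\left(-14 + w{\left(-2 \right)}\right)^{2} = \left(-14 + \frac{i \sqrt{10}}{5}\right)^{2}$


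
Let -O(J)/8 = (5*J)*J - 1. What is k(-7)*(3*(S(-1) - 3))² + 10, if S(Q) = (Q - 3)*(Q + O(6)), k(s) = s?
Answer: -2067750773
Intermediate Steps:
O(J) = 8 - 40*J² (O(J) = -8*((5*J)*J - 1) = -8*(5*J² - 1) = -8*(-1 + 5*J²) = 8 - 40*J²)
S(Q) = (-1432 + Q)*(-3 + Q) (S(Q) = (Q - 3)*(Q + (8 - 40*6²)) = (-3 + Q)*(Q + (8 - 40*36)) = (-3 + Q)*(Q + (8 - 1440)) = (-3 + Q)*(Q - 1432) = (-3 + Q)*(-1432 + Q) = (-1432 + Q)*(-3 + Q))
k(-7)*(3*(S(-1) - 3))² + 10 = -7*9*((4296 + (-1)² - 1435*(-1)) - 3)² + 10 = -7*9*((4296 + 1 + 1435) - 3)² + 10 = -7*9*(5732 - 3)² + 10 = -7*(3*5729)² + 10 = -7*17187² + 10 = -7*295392969 + 10 = -2067750783 + 10 = -2067750773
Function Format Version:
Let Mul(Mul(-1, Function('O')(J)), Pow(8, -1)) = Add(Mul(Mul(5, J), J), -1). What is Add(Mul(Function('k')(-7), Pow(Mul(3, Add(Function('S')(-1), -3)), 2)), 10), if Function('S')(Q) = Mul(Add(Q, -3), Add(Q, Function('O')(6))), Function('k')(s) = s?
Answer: -2067750773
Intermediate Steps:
Function('O')(J) = Add(8, Mul(-40, Pow(J, 2))) (Function('O')(J) = Mul(-8, Add(Mul(Mul(5, J), J), -1)) = Mul(-8, Add(Mul(5, Pow(J, 2)), -1)) = Mul(-8, Add(-1, Mul(5, Pow(J, 2)))) = Add(8, Mul(-40, Pow(J, 2))))
Function('S')(Q) = Mul(Add(-1432, Q), Add(-3, Q)) (Function('S')(Q) = Mul(Add(Q, -3), Add(Q, Add(8, Mul(-40, Pow(6, 2))))) = Mul(Add(-3, Q), Add(Q, Add(8, Mul(-40, 36)))) = Mul(Add(-3, Q), Add(Q, Add(8, -1440))) = Mul(Add(-3, Q), Add(Q, -1432)) = Mul(Add(-3, Q), Add(-1432, Q)) = Mul(Add(-1432, Q), Add(-3, Q)))
Add(Mul(Function('k')(-7), Pow(Mul(3, Add(Function('S')(-1), -3)), 2)), 10) = Add(Mul(-7, Pow(Mul(3, Add(Add(4296, Pow(-1, 2), Mul(-1435, -1)), -3)), 2)), 10) = Add(Mul(-7, Pow(Mul(3, Add(Add(4296, 1, 1435), -3)), 2)), 10) = Add(Mul(-7, Pow(Mul(3, Add(5732, -3)), 2)), 10) = Add(Mul(-7, Pow(Mul(3, 5729), 2)), 10) = Add(Mul(-7, Pow(17187, 2)), 10) = Add(Mul(-7, 295392969), 10) = Add(-2067750783, 10) = -2067750773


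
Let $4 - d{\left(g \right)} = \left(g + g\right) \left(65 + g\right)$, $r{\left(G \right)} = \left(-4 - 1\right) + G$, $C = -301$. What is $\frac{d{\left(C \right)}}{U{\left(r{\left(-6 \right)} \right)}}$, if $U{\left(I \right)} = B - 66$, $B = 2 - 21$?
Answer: $\frac{142068}{85} \approx 1671.4$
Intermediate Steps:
$B = -19$ ($B = 2 - 21 = -19$)
$r{\left(G \right)} = -5 + G$
$d{\left(g \right)} = 4 - 2 g \left(65 + g\right)$ ($d{\left(g \right)} = 4 - \left(g + g\right) \left(65 + g\right) = 4 - 2 g \left(65 + g\right)$)
$U{\left(I \right)} = -85$ ($U{\left(I \right)} = -19 - 66 = -85$)
$\frac{d{\left(C \right)}}{U{\left(r{\left(-6 \right)} \right)}} = \frac{4 - -39130 - 2 \left(-301\right)^{2}}{-85} = \left(4 + 39130 - 181202\right) \left(- \frac{1}{85}\right) = \left(-142068\right) \left(- \frac{1}{85}\right) = \frac{142068}{85}$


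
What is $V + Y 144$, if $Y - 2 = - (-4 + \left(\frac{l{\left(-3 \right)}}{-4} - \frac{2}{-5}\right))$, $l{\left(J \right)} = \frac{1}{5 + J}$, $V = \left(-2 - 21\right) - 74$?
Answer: $\frac{3637}{5} \approx 727.4$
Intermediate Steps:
$V = -97$ ($V = \left(-2 - 21\right) - 74 = -23 - 74 = -97$)
$Y = \frac{229}{40}$ ($Y = 2 - \left(-4 + \left(\frac{1}{\left(5 - 3\right) \left(-4\right)} - \frac{2}{-5}\right)\right) = 2 - \left(-4 + \left(\frac{1}{2} \left(- \frac{1}{4}\right) - - \frac{2}{5}\right)\right) = 2 - \left(-4 + \left(\frac{1}{2} \left(- \frac{1}{4}\right) + \frac{2}{5}\right)\right) = 2 - \left(-4 + \left(- \frac{1}{8} + \frac{2}{5}\right)\right) = 2 - \left(-4 + \frac{11}{40}\right) = 2 - - \frac{149}{40} = 2 + \frac{149}{40} = \frac{229}{40} \approx 5.725$)
$V + Y 144 = -97 + \frac{229}{40} \cdot 144 = -97 + \frac{4122}{5} = \frac{3637}{5}$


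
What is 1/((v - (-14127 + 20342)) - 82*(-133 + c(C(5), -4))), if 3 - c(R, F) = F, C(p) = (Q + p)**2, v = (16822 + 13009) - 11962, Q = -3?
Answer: 1/21986 ≈ 4.5483e-5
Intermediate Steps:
v = 17869 (v = 29831 - 11962 = 17869)
C(p) = (-3 + p)**2
c(R, F) = 3 - F
1/((v - (-14127 + 20342)) - 82*(-133 + c(C(5), -4))) = 1/((17869 - (-14127 + 20342)) - 82*(-133 + (3 - 1*(-4)))) = 1/((17869 - 1*6215) - 82*(-133 + (3 + 4))) = 1/((17869 - 6215) - 82*(-133 + 7)) = 1/(11654 - 82*(-126)) = 1/(11654 + 10332) = 1/21986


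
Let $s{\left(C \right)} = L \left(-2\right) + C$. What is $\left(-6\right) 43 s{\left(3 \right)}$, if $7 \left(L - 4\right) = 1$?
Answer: $\frac{9546}{7} \approx 1363.7$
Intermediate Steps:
$L = \frac{29}{7}$ ($L = 4 + \frac{1}{7} \cdot 1 = 4 + \frac{1}{7} = \frac{29}{7} \approx 4.1429$)
$s{\left(C \right)} = - \frac{58}{7} + C$ ($s{\left(C \right)} = \frac{29}{7} \left(-2\right) + C = - \frac{58}{7} + C$)
$\left(-6\right) 43 s{\left(3 \right)} = \left(-6\right) 43 \left(- \frac{58}{7} + 3\right) = \left(-258\right) \left(- \frac{37}{7}\right) = \frac{9546}{7}$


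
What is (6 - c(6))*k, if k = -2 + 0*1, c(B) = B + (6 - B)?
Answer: 0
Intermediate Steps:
c(B) = 6
k = -2 (k = -2 + 0 = -2)
(6 - c(6))*k = (6 - 1*6)*(-2) = (6 - 6)*(-2) = 0*(-2) = 0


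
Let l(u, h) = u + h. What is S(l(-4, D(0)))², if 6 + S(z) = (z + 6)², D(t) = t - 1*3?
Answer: 25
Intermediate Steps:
D(t) = -3 + t (D(t) = t - 3 = -3 + t)
l(u, h) = h + u
S(z) = -6 + (6 + z)² (S(z) = -6 + (z + 6)² = -6 + (6 + z)²)
S(l(-4, D(0)))² = (-6 + (6 + ((-3 + 0) - 4))²)² = (-6 + (6 + (-3 - 4))²)² = (-6 + (6 - 7)²)² = (-6 + (-1)²)² = (-6 + 1)² = (-5)² = 25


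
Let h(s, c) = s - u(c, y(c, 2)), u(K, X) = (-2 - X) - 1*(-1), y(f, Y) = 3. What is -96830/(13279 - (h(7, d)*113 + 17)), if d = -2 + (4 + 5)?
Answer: -96830/12019 ≈ -8.0564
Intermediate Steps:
u(K, X) = -1 - X (u(K, X) = (-2 - X) + 1 = -1 - X)
d = 7 (d = -2 + 9 = 7)
h(s, c) = 4 + s (h(s, c) = s - (-1 - 1*3) = s - (-1 - 3) = s - 1*(-4) = s + 4 = 4 + s)
-96830/(13279 - (h(7, d)*113 + 17)) = -96830/(13279 - ((4 + 7)*113 + 17)) = -96830/(13279 - (11*113 + 17)) = -96830/(13279 - (1243 + 17)) = -96830/(13279 - 1*1260) = -96830/(13279 - 1260) = -96830/12019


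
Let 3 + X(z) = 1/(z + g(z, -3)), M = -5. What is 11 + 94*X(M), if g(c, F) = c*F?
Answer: -1308/5 ≈ -261.60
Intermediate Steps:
g(c, F) = F*c
X(z) = -3 - 1/(2*z) (X(z) = -3 + 1/(z - 3*z) = -3 + 1/(-2*z) = -3 - 1/(2*z))
11 + 94*X(M) = 11 + 94*(-3 - 1/2/(-5)) = 11 + 94*(-3 - 1/2*(-1/5)) = 11 + 94*(-3 + 1/10) = 11 + 94*(-29/10) = 11 - 1363/5 = -1308/5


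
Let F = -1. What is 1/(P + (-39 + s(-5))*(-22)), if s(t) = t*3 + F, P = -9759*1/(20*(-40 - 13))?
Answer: 1060/1292359 ≈ 0.00082021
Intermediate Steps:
P = 9759/1060 (P = -9759/(20*(-53)) = -9759/(-1060) = -9759*(-1/1060) = 9759/1060 ≈ 9.2066)
s(t) = -1 + 3*t (s(t) = t*3 - 1 = 3*t - 1 = -1 + 3*t)
1/(P + (-39 + s(-5))*(-22)) = 1/(9759/1060 + (-39 + (-1 + 3*(-5)))*(-22)) = 1/(9759/1060 + (-39 + (-1 - 15))*(-22)) = 1/(9759/1060 + (-39 - 16)*(-22)) = 1/(9759/1060 - 55*(-22)) = 1/(9759/1060 + 1210) = 1/(1292359/1060) = 1060/1292359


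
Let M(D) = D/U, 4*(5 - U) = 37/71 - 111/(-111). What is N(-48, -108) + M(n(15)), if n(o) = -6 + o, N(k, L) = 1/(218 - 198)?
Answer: 3277/1640 ≈ 1.9982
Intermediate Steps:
N(k, L) = 1/20
U = 328/71 (U = 5 - (37/71 - 111/(-111))/4 = 5 - (37*(1/71) - 111*(-1/111))/4 = 5 - (37/71 + 1)/4 = 5 - ¼*108/71 = 5 - 27/71 = 328/71 ≈ 4.6197)
M(D) = 71*D/328 (M(D) = D/(328/71) = D*(71/328) = 71*D/328)
N(-48, -108) + M(n(15)) = 1/20 + 71*(-6 + 15)/328 = 1/20 + (71/328)*9 = 1/20 + 639/328 = 3277/1640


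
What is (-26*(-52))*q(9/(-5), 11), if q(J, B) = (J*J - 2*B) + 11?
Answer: -262288/25 ≈ -10492.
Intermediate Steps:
q(J, B) = 11 + J² - 2*B (q(J, B) = (J² - 2*B) + 11 = 11 + J² - 2*B)
(-26*(-52))*q(9/(-5), 11) = (-26*(-52))*(11 + (9/(-5))² - 2*11) = 1352*(11 + (9*(-⅕))² - 22) = 1352*(11 + (-9/5)² - 22) = 1352*(11 + 81/25 - 22) = 1352*(-194/25) = -262288/25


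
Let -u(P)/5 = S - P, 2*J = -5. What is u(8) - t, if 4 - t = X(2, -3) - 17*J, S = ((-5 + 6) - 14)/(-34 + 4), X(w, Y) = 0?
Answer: 229/3 ≈ 76.333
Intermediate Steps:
J = -5/2 (J = (½)*(-5) = -5/2 ≈ -2.5000)
S = 13/30 (S = (1 - 14)/(-30) = -13*(-1/30) = 13/30 ≈ 0.43333)
u(P) = -13/6 + 5*P (u(P) = -5*(13/30 - P) = -13/6 + 5*P)
t = -77/2 (t = 4 - (0 - 17*(-5/2)) = 4 - (0 + 85/2) = 4 - 1*85/2 = 4 - 85/2 = -77/2 ≈ -38.500)
u(8) - t = (-13/6 + 5*8) - 1*(-77/2) = (-13/6 + 40) + 77/2 = 227/6 + 77/2 = 229/3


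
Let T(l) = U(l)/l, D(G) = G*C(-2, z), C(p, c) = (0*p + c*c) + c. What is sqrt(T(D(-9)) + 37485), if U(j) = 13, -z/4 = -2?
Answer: sqrt(48580534)/36 ≈ 193.61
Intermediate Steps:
z = 8 (z = -4*(-2) = 8)
C(p, c) = c + c**2 (C(p, c) = (0 + c**2) + c = c**2 + c = c + c**2)
D(G) = 72*G (D(G) = G*(8*(1 + 8)) = G*(8*9) = G*72 = 72*G)
T(l) = 13/l
sqrt(T(D(-9)) + 37485) = sqrt(13/((72*(-9))) + 37485) = sqrt(13/(-648) + 37485) = sqrt(13*(-1/648) + 37485) = sqrt(-13/648 + 37485) = sqrt(24290267/648) = sqrt(48580534)/36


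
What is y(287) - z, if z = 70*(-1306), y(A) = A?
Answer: 91707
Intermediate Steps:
z = -91420
y(287) - z = 287 - 1*(-91420) = 287 + 91420 = 91707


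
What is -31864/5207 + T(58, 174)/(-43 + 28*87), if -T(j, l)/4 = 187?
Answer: -80145388/12460351 ≈ -6.4320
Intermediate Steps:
T(j, l) = -748 (T(j, l) = -4*187 = -748)
-31864/5207 + T(58, 174)/(-43 + 28*87) = -31864/5207 - 748/(-43 + 28*87) = -31864*1/5207 - 748/(-43 + 2436) = -31864/5207 - 748/2393 = -80145388/12460351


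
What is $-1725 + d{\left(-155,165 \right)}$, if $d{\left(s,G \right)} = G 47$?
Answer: $6030$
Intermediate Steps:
$d{\left(s,G \right)} = 47 G$
$-1725 + d{\left(-155,165 \right)} = -1725 + 47 \cdot 165 = -1725 + 7755 = 6030$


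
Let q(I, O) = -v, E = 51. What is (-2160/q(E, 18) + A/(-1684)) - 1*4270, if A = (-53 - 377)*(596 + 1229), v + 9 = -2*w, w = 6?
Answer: -23026995/5894 ≈ -3906.9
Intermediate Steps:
v = -21 (v = -9 - 2*6 = -9 - 12 = -21)
A = -784750 (A = -430*1825 = -784750)
q(I, O) = 21 (q(I, O) = -1*(-21) = 21)
(-2160/q(E, 18) + A/(-1684)) - 1*4270 = (-2160/21 - 784750/(-1684)) - 1*4270 = (-2160*1/21 - 784750*(-1/1684)) - 4270 = (-720/7 + 392375/842) - 4270 = 2140385/5894 - 4270 = -23026995/5894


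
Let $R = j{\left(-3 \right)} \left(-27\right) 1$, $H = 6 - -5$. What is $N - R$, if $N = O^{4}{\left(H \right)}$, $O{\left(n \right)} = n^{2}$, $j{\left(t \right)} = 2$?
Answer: $214358935$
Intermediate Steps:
$H = 11$ ($H = 6 + 5 = 11$)
$R = -54$ ($R = 2 \left(-27\right) 1 = \left(-54\right) 1 = -54$)
$N = 214358881$ ($N = \left(11^{2}\right)^{4} = 121^{4} = 214358881$)
$N - R = 214358881 - -54 = 214358881 + 54 = 214358935$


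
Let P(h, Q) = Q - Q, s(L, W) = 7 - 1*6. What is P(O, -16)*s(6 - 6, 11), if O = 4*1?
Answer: 0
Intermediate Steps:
s(L, W) = 1 (s(L, W) = 7 - 6 = 1)
O = 4
P(h, Q) = 0
P(O, -16)*s(6 - 6, 11) = 0*1 = 0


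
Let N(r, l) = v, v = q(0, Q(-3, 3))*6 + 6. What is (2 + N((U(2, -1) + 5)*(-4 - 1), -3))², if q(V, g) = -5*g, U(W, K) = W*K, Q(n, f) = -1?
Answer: 1444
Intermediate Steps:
U(W, K) = K*W
v = 36 (v = -5*(-1)*6 + 6 = 5*6 + 6 = 30 + 6 = 36)
N(r, l) = 36
(2 + N((U(2, -1) + 5)*(-4 - 1), -3))² = (2 + 36)² = 38² = 1444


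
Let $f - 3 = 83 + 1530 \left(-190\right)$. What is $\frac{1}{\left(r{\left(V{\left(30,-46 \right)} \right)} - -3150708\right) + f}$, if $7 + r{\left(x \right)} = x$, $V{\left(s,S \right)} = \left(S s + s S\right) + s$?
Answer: $\frac{1}{2857357} \approx 3.4997 \cdot 10^{-7}$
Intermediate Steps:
$V{\left(s,S \right)} = s + 2 S s$ ($V{\left(s,S \right)} = \left(S s + S s\right) + s = 2 S s + s = s + 2 S s$)
$r{\left(x \right)} = -7 + x$
$f = -290614$ ($f = 3 + \left(83 + 1530 \left(-190\right)\right) = 3 + \left(83 - 290700\right) = 3 - 290617 = -290614$)
$\frac{1}{\left(r{\left(V{\left(30,-46 \right)} \right)} - -3150708\right) + f} = \frac{1}{\left(\left(-7 + 30 \left(1 + 2 \left(-46\right)\right)\right) - -3150708\right) - 290614} = \frac{1}{\left(\left(-7 + 30 \left(1 - 92\right)\right) + 3150708\right) - 290614} = \frac{1}{\left(\left(-7 + 30 \left(-91\right)\right) + 3150708\right) - 290614} = \frac{1}{\left(\left(-7 - 2730\right) + 3150708\right) - 290614} = \frac{1}{\left(-2737 + 3150708\right) - 290614} = \frac{1}{3147971 - 290614} = \frac{1}{2857357}$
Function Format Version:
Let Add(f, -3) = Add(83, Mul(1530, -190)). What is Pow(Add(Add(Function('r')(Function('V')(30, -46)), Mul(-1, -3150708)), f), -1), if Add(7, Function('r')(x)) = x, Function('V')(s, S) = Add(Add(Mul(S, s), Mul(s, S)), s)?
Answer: Rational(1, 2857357) ≈ 3.4997e-7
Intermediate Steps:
Function('V')(s, S) = Add(s, Mul(2, S, s)) (Function('V')(s, S) = Add(Add(Mul(S, s), Mul(S, s)), s) = Add(Mul(2, S, s), s) = Add(s, Mul(2, S, s)))
Function('r')(x) = Add(-7, x)
f = -290614 (f = Add(3, Add(83, Mul(1530, -190))) = Add(3, Add(83, -290700)) = Add(3, -290617) = -290614)
Pow(Add(Add(Function('r')(Function('V')(30, -46)), Mul(-1, -3150708)), f), -1) = Pow(Add(Add(Add(-7, Mul(30, Add(1, Mul(2, -46)))), Mul(-1, -3150708)), -290614), -1) = Pow(Add(Add(Add(-7, Mul(30, Add(1, -92))), 3150708), -290614), -1) = Pow(Add(Add(Add(-7, Mul(30, -91)), 3150708), -290614), -1) = Pow(Add(Add(Add(-7, -2730), 3150708), -290614), -1) = Pow(Add(Add(-2737, 3150708), -290614), -1) = Pow(Add(3147971, -290614), -1) = Pow(2857357, -1) = Rational(1, 2857357)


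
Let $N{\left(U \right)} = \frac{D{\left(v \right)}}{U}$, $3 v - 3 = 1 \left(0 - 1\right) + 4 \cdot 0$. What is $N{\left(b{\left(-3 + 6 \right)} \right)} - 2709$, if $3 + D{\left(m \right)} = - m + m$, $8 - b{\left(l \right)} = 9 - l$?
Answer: $- \frac{5421}{2} \approx -2710.5$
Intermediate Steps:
$b{\left(l \right)} = -1 + l$ ($b{\left(l \right)} = 8 - \left(9 - l\right) = 8 + \left(-9 + l\right) = -1 + l$)
$v = \frac{2}{3}$ ($v = 1 + \frac{1 \left(0 - 1\right) + 4 \cdot 0}{3} = 1 + \frac{1 \left(-1\right) + 0}{3} = 1 + \frac{-1 + 0}{3} = 1 + \frac{1}{3} \left(-1\right) = 1 - \frac{1}{3} = \frac{2}{3} \approx 0.66667$)
$D{\left(m \right)} = -3$ ($D{\left(m \right)} = -3 + \left(- m + m\right) = -3 + 0 = -3$)
$N{\left(U \right)} = - \frac{3}{U}$
$N{\left(b{\left(-3 + 6 \right)} \right)} - 2709 = - \frac{3}{-1 + \left(-3 + 6\right)} - 2709 = - \frac{3}{-1 + 3} - 2709 = - \frac{3}{2} - 2709 = - \frac{5421}{2}$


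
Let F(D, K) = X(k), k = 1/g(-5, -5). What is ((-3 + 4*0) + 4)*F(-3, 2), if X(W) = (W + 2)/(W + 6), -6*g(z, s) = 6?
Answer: ⅕ ≈ 0.20000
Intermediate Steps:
g(z, s) = -1 (g(z, s) = -⅙*6 = -1)
k = -1 (k = 1/(-1) = -1)
X(W) = (2 + W)/(6 + W)
F(D, K) = ⅕ (F(D, K) = (2 - 1)/(6 - 1) = 1/5 = (⅕)*1 = ⅕)
((-3 + 4*0) + 4)*F(-3, 2) = ((-3 + 4*0) + 4)*(⅕) = ((-3 + 0) + 4)*(⅕) = (-3 + 4)*(⅕) = 1*(⅕) = ⅕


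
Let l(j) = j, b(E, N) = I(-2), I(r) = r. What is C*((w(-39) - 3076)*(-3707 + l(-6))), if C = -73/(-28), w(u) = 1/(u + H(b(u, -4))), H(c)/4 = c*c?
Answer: 2739492243/92 ≈ 2.9777e+7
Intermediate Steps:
b(E, N) = -2
H(c) = 4*c**2 (H(c) = 4*(c*c) = 4*c**2)
w(u) = 1/(16 + u) (w(u) = 1/(u + 4*(-2)**2) = 1/(u + 4*4) = 1/(u + 16) = 1/(16 + u))
C = 73/28 (C = -73*(-1/28) = 73/28 ≈ 2.6071)
C*((w(-39) - 3076)*(-3707 + l(-6))) = 73*((1/(16 - 39) - 3076)*(-3707 - 6))/28 = 73*((1/(-23) - 3076)*(-3713))/28 = 73*((-1/23 - 3076)*(-3713))/28 = 73*(-70749/23*(-3713))/28 = (73/28)*(262691037/23) = 2739492243/92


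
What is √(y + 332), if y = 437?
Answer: √769 ≈ 27.731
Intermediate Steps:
√(y + 332) = √(437 + 332) = √769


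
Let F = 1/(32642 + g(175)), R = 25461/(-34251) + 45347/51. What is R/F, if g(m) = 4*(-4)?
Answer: 16877229541612/582267 ≈ 2.8985e+7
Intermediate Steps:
g(m) = -16
R = 517293862/582267 (R = 25461*(-1/34251) + 45347*(1/51) = -8487/11417 + 45347/51 = 517293862/582267 ≈ 888.41)
F = 1/32626 (F = 1/(32642 - 16) = 1/32626 ≈ 3.0650e-5)
R/F = 517293862/(582267*(1/32626)) = (517293862/582267)*32626 = 16877229541612/582267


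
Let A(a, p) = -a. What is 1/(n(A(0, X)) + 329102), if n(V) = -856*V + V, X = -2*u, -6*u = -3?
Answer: 1/329102 ≈ 3.0386e-6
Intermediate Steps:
u = ½ (u = -⅙*(-3) = ½ ≈ 0.50000)
X = -1 (X = -2*½ = -1)
n(V) = -855*V
1/(n(A(0, X)) + 329102) = 1/(-(-855)*0 + 329102) = 1/(-855*0 + 329102) = 1/(0 + 329102) = 1/329102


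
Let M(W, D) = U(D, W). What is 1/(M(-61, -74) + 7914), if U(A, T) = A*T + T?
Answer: 1/12367 ≈ 8.0860e-5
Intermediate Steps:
U(A, T) = T + A*T
M(W, D) = W*(1 + D)
1/(M(-61, -74) + 7914) = 1/(-61*(1 - 74) + 7914) = 1/(-61*(-73) + 7914) = 1/(4453 + 7914) = 1/12367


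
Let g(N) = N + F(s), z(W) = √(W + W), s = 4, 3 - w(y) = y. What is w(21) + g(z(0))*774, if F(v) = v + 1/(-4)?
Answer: 5769/2 ≈ 2884.5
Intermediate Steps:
w(y) = 3 - y
F(v) = -¼ + v (F(v) = v - ¼ = -¼ + v)
z(W) = √2*√W (z(W) = √(2*W) = √2*√W)
g(N) = 15/4 + N (g(N) = N + (-¼ + 4) = N + 15/4 = 15/4 + N)
w(21) + g(z(0))*774 = (3 - 1*21) + (15/4 + √2*√0)*774 = (3 - 21) + (15/4 + √2*0)*774 = -18 + (15/4 + 0)*774 = -18 + (15/4)*774 = -18 + 5805/2 = 5769/2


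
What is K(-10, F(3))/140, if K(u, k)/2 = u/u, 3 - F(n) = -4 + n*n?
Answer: 1/70 ≈ 0.014286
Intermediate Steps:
F(n) = 7 - n² (F(n) = 3 - (-4 + n*n) = 3 - (-4 + n²) = 3 + (4 - n²) = 7 - n²)
K(u, k) = 2 (K(u, k) = 2*(u/u) = 2*1 = 2)
K(-10, F(3))/140 = 2/140 = 2*(1/140) = 1/70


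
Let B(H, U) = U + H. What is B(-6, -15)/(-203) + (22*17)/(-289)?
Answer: -587/493 ≈ -1.1907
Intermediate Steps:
B(H, U) = H + U
B(-6, -15)/(-203) + (22*17)/(-289) = (-6 - 15)/(-203) + (22*17)/(-289) = -21*(-1/203) + 374*(-1/289) = 3/29 - 22/17 = -587/493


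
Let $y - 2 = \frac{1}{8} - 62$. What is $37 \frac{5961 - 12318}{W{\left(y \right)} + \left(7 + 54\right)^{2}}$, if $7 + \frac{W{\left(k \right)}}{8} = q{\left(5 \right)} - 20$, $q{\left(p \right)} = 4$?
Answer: $- \frac{78403}{1179} \approx -66.5$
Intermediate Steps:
$y = - \frac{479}{8}$ ($y = 2 + \left(\frac{1}{8} - 62\right) = 2 - \frac{495}{8} = - \frac{479}{8} \approx -59.875$)
$W{\left(k \right)} = -184$ ($W{\left(k \right)} = -56 + 8 \left(4 - 20\right) = -56 + 8 \left(-16\right) = -56 - 128 = -184$)
$37 \frac{5961 - 12318}{W{\left(y \right)} + \left(7 + 54\right)^{2}} = 37 \frac{5961 - 12318}{-184 + \left(7 + 54\right)^{2}} = 37 \left(- \frac{6357}{-184 + 61^{2}}\right) = 37 \left(- \frac{6357}{-184 + 3721}\right) = 37 \left(- \frac{6357}{3537}\right) = 37 \left(\left(-6357\right) \frac{1}{3537}\right) = 37 \left(- \frac{2119}{1179}\right) = - \frac{78403}{1179}$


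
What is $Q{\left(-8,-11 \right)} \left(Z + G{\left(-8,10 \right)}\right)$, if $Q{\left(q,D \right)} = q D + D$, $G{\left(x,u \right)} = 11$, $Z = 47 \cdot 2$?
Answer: $8085$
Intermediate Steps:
$Z = 94$
$Q{\left(q,D \right)} = D + D q$ ($Q{\left(q,D \right)} = D q + D = D + D q$)
$Q{\left(-8,-11 \right)} \left(Z + G{\left(-8,10 \right)}\right) = - 11 \left(1 - 8\right) \left(94 + 11\right) = \left(-11\right) \left(-7\right) 105 = 77 \cdot 105 = 8085$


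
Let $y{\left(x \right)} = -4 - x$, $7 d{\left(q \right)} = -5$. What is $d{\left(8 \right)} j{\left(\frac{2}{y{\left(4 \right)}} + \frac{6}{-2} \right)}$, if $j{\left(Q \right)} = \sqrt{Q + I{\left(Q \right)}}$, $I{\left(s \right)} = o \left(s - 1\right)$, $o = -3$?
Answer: $- \frac{5 \sqrt{38}}{14} \approx -2.2016$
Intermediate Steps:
$d{\left(q \right)} = - \frac{5}{7}$ ($d{\left(q \right)} = \frac{1}{7} \left(-5\right) = - \frac{5}{7}$)
$I{\left(s \right)} = 3 - 3 s$ ($I{\left(s \right)} = - 3 \left(s - 1\right) = - 3 \left(-1 + s\right) = 3 - 3 s$)
$j{\left(Q \right)} = \sqrt{3 - 2 Q}$ ($j{\left(Q \right)} = \sqrt{Q - \left(-3 + 3 Q\right)} = \sqrt{3 - 2 Q}$)
$d{\left(8 \right)} j{\left(\frac{2}{y{\left(4 \right)}} + \frac{6}{-2} \right)} = - \frac{5 \sqrt{3 - 2 \left(\frac{2}{-4 - 4} + \frac{6}{-2}\right)}}{7} = - \frac{5 \sqrt{3 - 2 \left(\frac{2}{-4 - 4} + 6 \left(- \frac{1}{2}\right)\right)}}{7} = - \frac{5 \sqrt{3 - 2 \left(\frac{2}{-8} - 3\right)}}{7} = - \frac{5 \sqrt{3 - 2 \left(2 \left(- \frac{1}{8}\right) - 3\right)}}{7} = - \frac{5 \sqrt{3 - 2 \left(- \frac{1}{4} - 3\right)}}{7} = - \frac{5 \sqrt{3 - - \frac{13}{2}}}{7} = - \frac{5 \sqrt{3 + \frac{13}{2}}}{7} = - \frac{5 \sqrt{\frac{19}{2}}}{7} = - \frac{5 \frac{\sqrt{38}}{2}}{7} = - \frac{5 \sqrt{38}}{14}$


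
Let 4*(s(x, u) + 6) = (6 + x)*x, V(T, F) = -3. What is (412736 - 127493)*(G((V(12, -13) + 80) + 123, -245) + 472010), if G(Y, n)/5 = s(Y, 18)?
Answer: 149319005640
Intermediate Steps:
s(x, u) = -6 + x*(6 + x)/4 (s(x, u) = -6 + ((6 + x)*x)/4 = -6 + (x*(6 + x))/4 = -6 + x*(6 + x)/4)
G(Y, n) = -30 + 5*Y²/4 + 15*Y/2 (G(Y, n) = 5*(-6 + Y²/4 + 3*Y/2) = -30 + 5*Y²/4 + 15*Y/2)
(412736 - 127493)*(G((V(12, -13) + 80) + 123, -245) + 472010) = (412736 - 127493)*((-30 + 5*((-3 + 80) + 123)²/4 + 15*((-3 + 80) + 123)/2) + 472010) = 285243*((-30 + 5*(77 + 123)²/4 + 15*(77 + 123)/2) + 472010) = 285243*((-30 + (5/4)*200² + (15/2)*200) + 472010) = 285243*((-30 + (5/4)*40000 + 1500) + 472010) = 285243*((-30 + 50000 + 1500) + 472010) = 285243*(51470 + 472010) = 285243*523480 = 149319005640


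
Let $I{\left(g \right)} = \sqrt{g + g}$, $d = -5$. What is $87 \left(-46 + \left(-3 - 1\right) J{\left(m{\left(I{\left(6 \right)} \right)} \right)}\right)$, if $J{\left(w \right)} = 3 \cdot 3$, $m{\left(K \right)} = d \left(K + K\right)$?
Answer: $-7134$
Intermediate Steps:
$I{\left(g \right)} = \sqrt{2} \sqrt{g}$ ($I{\left(g \right)} = \sqrt{2 g} = \sqrt{2} \sqrt{g}$)
$m{\left(K \right)} = - 10 K$ ($m{\left(K \right)} = - 5 \left(K + K\right) = - 5 \cdot 2 K = - 10 K$)
$J{\left(w \right)} = 9$
$87 \left(-46 + \left(-3 - 1\right) J{\left(m{\left(I{\left(6 \right)} \right)} \right)}\right) = 87 \left(-46 + \left(-3 - 1\right) 9\right) = 87 \left(-46 - 36\right) = 87 \left(-82\right) = -7134$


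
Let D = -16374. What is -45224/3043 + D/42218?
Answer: -979546457/64234687 ≈ -15.249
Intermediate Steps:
-45224/3043 + D/42218 = -45224/3043 - 16374/42218 = -45224*1/3043 - 16374*1/42218 = -45224/3043 - 8187/21109 = -979546457/64234687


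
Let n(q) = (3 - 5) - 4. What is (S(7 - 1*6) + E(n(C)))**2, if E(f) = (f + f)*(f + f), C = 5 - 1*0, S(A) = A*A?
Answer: 21025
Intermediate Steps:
S(A) = A**2
C = 5 (C = 5 + 0 = 5)
n(q) = -6 (n(q) = -2 - 4 = -6)
E(f) = 4*f**2 (E(f) = (2*f)*(2*f) = 4*f**2)
(S(7 - 1*6) + E(n(C)))**2 = ((7 - 1*6)**2 + 4*(-6)**2)**2 = ((7 - 6)**2 + 4*36)**2 = (1**2 + 144)**2 = (1 + 144)**2 = 145**2 = 21025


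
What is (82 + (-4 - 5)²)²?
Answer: 26569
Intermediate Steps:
(82 + (-4 - 5)²)² = (82 + (-9)²)² = (82 + 81)² = 163² = 26569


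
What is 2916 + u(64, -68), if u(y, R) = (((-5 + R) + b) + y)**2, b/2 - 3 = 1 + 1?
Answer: 2917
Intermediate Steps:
b = 10 (b = 6 + 2*(1 + 1) = 6 + 2*2 = 6 + 4 = 10)
u(y, R) = (5 + R + y)**2 (u(y, R) = (((-5 + R) + 10) + y)**2 = ((5 + R) + y)**2 = (5 + R + y)**2)
2916 + u(64, -68) = 2916 + (5 - 68 + 64)**2 = 2916 + 1**2 = 2916 + 1 = 2917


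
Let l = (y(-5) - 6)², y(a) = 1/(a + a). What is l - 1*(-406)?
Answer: 44321/100 ≈ 443.21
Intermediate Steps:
y(a) = 1/(2*a)
l = 3721/100 (l = ((½)/(-5) - 6)² = ((½)*(-⅕) - 6)² = (-⅒ - 6)² = (-61/10)² = 3721/100 ≈ 37.210)
l - 1*(-406) = 3721/100 - 1*(-406) = 3721/100 + 406 = 44321/100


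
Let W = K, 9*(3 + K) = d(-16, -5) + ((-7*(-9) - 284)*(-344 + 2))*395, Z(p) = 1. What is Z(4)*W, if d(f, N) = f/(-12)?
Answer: 89564593/27 ≈ 3.3172e+6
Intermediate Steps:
d(f, N) = -f/12 (d(f, N) = f*(-1/12) = -f/12)
K = 89564593/27 (K = -3 + (-1/12*(-16) + ((-7*(-9) - 284)*(-344 + 2))*395)/9 = -3 + (4/3 + ((63 - 284)*(-342))*395)/9 = -3 + (4/3 - 221*(-342)*395)/9 = -3 + (4/3 + 75582*395)/9 = -3 + (4/3 + 29854890)/9 = -3 + (1/9)*(89564674/3) = -3 + 89564674/27 = 89564593/27 ≈ 3.3172e+6)
W = 89564593/27 ≈ 3.3172e+6
Z(4)*W = 1*(89564593/27) = 89564593/27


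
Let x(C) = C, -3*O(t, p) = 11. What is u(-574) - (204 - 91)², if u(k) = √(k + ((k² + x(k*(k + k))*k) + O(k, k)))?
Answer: -12769 + I*√3401185947/3 ≈ -12769.0 + 19440.0*I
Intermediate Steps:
O(t, p) = -11/3 (O(t, p) = -⅓*11 = -11/3)
u(k) = √(-11/3 + k + k² + 2*k³) (u(k) = √(k + ((k² + (k*(k + k))*k) - 11/3)) = √(k + ((k² + (k*(2*k))*k) - 11/3)) = √(k + ((k² + (2*k²)*k) - 11/3)) = √(k + ((k² + 2*k³) - 11/3)) = √(k + (-11/3 + k² + 2*k³)) = √(-11/3 + k + k² + 2*k³))
u(-574) - (204 - 91)² = √(-33 + 9*(-574) + 9*(-574)² + 18*(-574)³)/3 - (204 - 91)² = √(-33 - 5166 + 9*329476 + 18*(-189119224))/3 - 1*113² = √(-33 - 5166 + 2965284 - 3404146032)/3 - 1*12769 = √(-3401185947)/3 - 12769 = (I*√3401185947)/3 - 12769 = I*√3401185947/3 - 12769 = -12769 + I*√3401185947/3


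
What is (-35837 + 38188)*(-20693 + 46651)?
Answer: 61027258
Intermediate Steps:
(-35837 + 38188)*(-20693 + 46651) = 2351*25958 = 61027258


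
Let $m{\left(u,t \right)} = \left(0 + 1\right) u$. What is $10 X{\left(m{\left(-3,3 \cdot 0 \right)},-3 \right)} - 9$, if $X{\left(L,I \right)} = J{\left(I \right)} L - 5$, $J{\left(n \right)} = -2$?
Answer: $1$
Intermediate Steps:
$m{\left(u,t \right)} = u$ ($m{\left(u,t \right)} = 1 u = u$)
$X{\left(L,I \right)} = -5 - 2 L$ ($X{\left(L,I \right)} = - 2 L - 5 = -5 - 2 L$)
$10 X{\left(m{\left(-3,3 \cdot 0 \right)},-3 \right)} - 9 = 10 \left(-5 - -6\right) - 9 = 10 \left(-5 + 6\right) - 9 = 10 \cdot 1 - 9 = 10 - 9 = 1$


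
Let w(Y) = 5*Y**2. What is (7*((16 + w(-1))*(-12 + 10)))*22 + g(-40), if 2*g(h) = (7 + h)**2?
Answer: -11847/2 ≈ -5923.5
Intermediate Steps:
g(h) = (7 + h)**2/2
(7*((16 + w(-1))*(-12 + 10)))*22 + g(-40) = (7*((16 + 5*(-1)**2)*(-12 + 10)))*22 + (7 - 40)**2/2 = (7*((16 + 5*1)*(-2)))*22 + (1/2)*(-33)**2 = (7*((16 + 5)*(-2)))*22 + (1/2)*1089 = (7*(21*(-2)))*22 + 1089/2 = (7*(-42))*22 + 1089/2 = -294*22 + 1089/2 = -6468 + 1089/2 = -11847/2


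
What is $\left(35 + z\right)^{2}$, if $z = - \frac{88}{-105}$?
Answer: $\frac{14160169}{11025} \approx 1284.4$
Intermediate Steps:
$z = \frac{88}{105}$ ($z = \left(-88\right) \left(- \frac{1}{105}\right) = \frac{88}{105} \approx 0.83809$)
$\left(35 + z\right)^{2} = \left(35 + \frac{88}{105}\right)^{2} = \left(\frac{3763}{105}\right)^{2} = \frac{14160169}{11025}$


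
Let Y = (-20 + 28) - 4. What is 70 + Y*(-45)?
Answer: -110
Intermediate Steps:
Y = 4 (Y = 8 - 4 = 4)
70 + Y*(-45) = 70 + 4*(-45) = 70 - 180 = -110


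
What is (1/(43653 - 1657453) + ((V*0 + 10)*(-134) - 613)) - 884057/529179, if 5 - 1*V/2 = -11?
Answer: -1669267345816379/853989070200 ≈ -1954.7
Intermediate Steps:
V = 32 (V = 10 - 2*(-11) = 10 + 22 = 32)
(1/(43653 - 1657453) + ((V*0 + 10)*(-134) - 613)) - 884057/529179 = (1/(43653 - 1657453) + ((32*0 + 10)*(-134) - 613)) - 884057/529179 = (1/(-1613800) + ((0 + 10)*(-134) - 613)) - 884057*1/529179 = (-1/1613800 + (10*(-134) - 613)) - 884057/529179 = (-1/1613800 + (-1340 - 613)) - 884057/529179 = (-1/1613800 - 1953) - 884057/529179 = -3151751401/1613800 - 884057/529179 = -1669267345816379/853989070200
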